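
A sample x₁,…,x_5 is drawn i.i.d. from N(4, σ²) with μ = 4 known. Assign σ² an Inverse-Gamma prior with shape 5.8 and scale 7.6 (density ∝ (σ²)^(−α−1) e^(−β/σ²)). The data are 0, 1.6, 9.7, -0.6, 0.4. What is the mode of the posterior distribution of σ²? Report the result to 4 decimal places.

Sum of squared deviations about the known mean: SS = (0−4)² + (1.6−4)² + (9.7−4)² + (-0.6−4)² + (0.4−4)² = 88.37.
The Normal likelihood contributes (σ²)^(−n/2) exp(−SS/(2σ²)), so the posterior is Inverse-Gamma(α + n/2, β + SS/2) = Inverse-Gamma(8.3, 51.785).
The mode of Inverse-Gamma(a, b) is b/(a+1) = 51.785/9.3 ≈ 5.5683.

σ̂²_MAP = 5.5683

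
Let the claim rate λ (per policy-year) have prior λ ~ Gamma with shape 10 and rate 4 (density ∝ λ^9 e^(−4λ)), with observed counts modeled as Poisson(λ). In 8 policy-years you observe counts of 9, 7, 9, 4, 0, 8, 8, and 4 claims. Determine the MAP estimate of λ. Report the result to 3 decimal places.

Σxᵢ = 9+7+9+4+0+8+8+4 = 49, with n = 8.
Posterior ∝ λ^9e^(−4λ) · λ^49e^(−8λ) = λ^58e^(−12λ), i.e. Gamma(shape=59, rate=12).
The mode of a Gamma(a, b) with a ≥ 1 (shape–rate) is (a−1)/b = 58/12 ≈ 4.833.

λ̂_MAP = 4.833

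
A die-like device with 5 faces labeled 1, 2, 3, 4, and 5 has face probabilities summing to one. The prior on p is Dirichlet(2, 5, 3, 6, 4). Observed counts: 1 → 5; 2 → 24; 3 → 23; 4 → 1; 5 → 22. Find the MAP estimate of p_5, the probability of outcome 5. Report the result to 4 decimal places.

MAP estimate: 0.2778

The posterior is Dirichlet(αᵢ + nᵢ) = Dirichlet(7, 29, 26, 7, 26).
For a Dirichlet(a₁,…,a_K) with all aᵢ > 1, the mode has j-th component (aⱼ − 1)/(Σaᵢ − K).
Here Σaᵢ = 95 and K = 5, so p_5 = (26 − 1)/(95 − 5) = 25/90 ≈ 0.2778.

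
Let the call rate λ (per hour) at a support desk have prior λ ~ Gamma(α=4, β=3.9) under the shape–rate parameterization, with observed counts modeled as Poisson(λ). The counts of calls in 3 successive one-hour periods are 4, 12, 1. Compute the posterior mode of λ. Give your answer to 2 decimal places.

Σxᵢ = 4+12+1 = 17, with n = 3.
Posterior ∝ λ^3e^(−3.9λ) · λ^17e^(−3λ) = λ^20e^(−6.9λ), i.e. Gamma(shape=21, rate=6.9).
The mode of a Gamma(a, b) with a ≥ 1 (shape–rate) is (a−1)/b = 20/6.9 ≈ 2.90.

λ̂_MAP = 2.90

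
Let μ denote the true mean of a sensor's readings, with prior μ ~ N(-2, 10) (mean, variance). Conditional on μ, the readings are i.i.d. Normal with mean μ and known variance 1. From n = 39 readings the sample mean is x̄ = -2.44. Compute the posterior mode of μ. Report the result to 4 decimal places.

μ̂_MAP = -2.4389

n = 39, x̄ = -2.44.
For a Normal prior and Normal likelihood with known variance, the posterior is Normal; its mode equals its mean, the precision-weighted average.
Prior precision 1/σ₀² = 1/10 = 0.1; data precision n/σ² = 39/1 = 39.
μ̂ = (0.1·(-2) + 39·(-2.44)) / (0.1 + 39) = (-95.36)/39.1 = -4768/1955 ≈ -2.4389.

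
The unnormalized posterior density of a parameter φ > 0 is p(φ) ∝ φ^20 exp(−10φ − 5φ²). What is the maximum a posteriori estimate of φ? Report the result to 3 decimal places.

φ̂_MAP = 1.000

ℓ'(φ) = 20/φ − 10 − 10φ. Setting this to zero and multiplying by φ: 10φ² + 10φ − 20 = 0.
φ = (−10 + √(10² + 4·10·20)) / (2·10) = (−10 + √900) / 20 = (−10 + 30)/20 = 1.
ℓ''(φ) = −20/φ² − 10 < 0, confirming a maximum.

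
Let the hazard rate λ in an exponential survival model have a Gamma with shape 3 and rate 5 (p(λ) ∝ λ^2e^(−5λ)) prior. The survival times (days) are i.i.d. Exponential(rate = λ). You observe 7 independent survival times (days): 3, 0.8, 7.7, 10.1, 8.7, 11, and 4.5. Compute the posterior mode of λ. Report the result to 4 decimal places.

The Exponential(rate=λ) likelihood is ∝ λ^n e^(−λΣtᵢ). Here n = 7 and Σtᵢ = 3 + 0.8 + 7.7 + 10.1 + 8.7 + 11 + 4.5 = 45.8.
Posterior ∝ λ^2e^(−5λ) · λ^7e^(−45.8λ) = λ^9e^(−50.8λ), i.e. Gamma(10, 50.8).
Mode = (a−1)/b = 9/50.8 ≈ 0.1772.

λ̂_MAP = 0.1772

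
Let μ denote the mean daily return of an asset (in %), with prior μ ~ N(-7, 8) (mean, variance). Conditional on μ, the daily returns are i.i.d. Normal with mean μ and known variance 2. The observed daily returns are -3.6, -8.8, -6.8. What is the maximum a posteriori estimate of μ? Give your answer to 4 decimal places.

n = 3; x̄ = ((-3.6) + (-8.8) + (-6.8))/3 = -19.2/3 = -6.4.
For a Normal prior and Normal likelihood with known variance, the posterior is Normal; its mode equals its mean, the precision-weighted average.
Prior precision 1/σ₀² = 1/8 = 0.125; data precision n/σ² = 3/2 = 1.5.
μ̂ = (0.125·(-7) + 1.5·(-6.4)) / (0.125 + 1.5) = (-10.475)/1.625 = -419/65 ≈ -6.4462.

μ̂_MAP = -6.4462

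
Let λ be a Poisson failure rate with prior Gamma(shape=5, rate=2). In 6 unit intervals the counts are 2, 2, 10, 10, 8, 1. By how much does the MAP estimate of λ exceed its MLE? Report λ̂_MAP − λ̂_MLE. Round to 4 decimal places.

MAP − MLE = -0.8750

Σxᵢ = 33. Posterior is Gamma(38, 8); MAP = (38−1)/8 = 37/8 ≈ 4.62500.
MLE = x̄ = 33/6 ≈ 5.50000.
Difference = 37/8 − 33/6 = -7/8 ≈ -0.8750.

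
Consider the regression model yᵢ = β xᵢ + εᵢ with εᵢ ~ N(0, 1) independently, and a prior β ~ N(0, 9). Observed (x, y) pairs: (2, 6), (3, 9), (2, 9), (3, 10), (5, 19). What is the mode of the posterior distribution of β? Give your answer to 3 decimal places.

β̂_MAP = 3.561

log p(β | y) = −Σ(yᵢ − βxᵢ)²/(2·1) − β²/(2·9) + const.
Setting the derivative to zero: Σxᵢ(yᵢ − βxᵢ)/1 − β/9 = 0, so β = Σxᵢyᵢ / (Σxᵢ² + σ²/τ²).
Σxᵢyᵢ = 2·6 + 3·9 + 2·9 + 3·10 + 5·19 = 182; Σxᵢ² = 51; σ²/τ² = 1/9.
β̂_MAP = 182 / (51 + 1/9) = 182/(460/9) = 819/230 ≈ 3.561.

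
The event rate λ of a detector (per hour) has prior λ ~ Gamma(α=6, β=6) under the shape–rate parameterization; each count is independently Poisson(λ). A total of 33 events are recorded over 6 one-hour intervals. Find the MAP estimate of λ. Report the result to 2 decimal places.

λ̂_MAP = 3.17

Σxᵢ = 33, n = 6.
Posterior ∝ λ^5e^(−6λ) · λ^33e^(−6λ) = λ^38e^(−12λ), i.e. Gamma(shape=39, rate=12).
The mode of a Gamma(a, b) with a ≥ 1 (shape–rate) is (a−1)/b = 38/12 ≈ 3.17.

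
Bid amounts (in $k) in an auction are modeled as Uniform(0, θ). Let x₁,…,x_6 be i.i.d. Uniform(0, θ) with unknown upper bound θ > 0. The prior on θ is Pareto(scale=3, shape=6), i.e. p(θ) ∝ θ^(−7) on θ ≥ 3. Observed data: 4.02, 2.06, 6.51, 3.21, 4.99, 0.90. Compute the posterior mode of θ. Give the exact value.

The Uniform(0, θ) likelihood is θ^(−n) for θ ≥ max(xᵢ), zero otherwise. Here max(xᵢ) = 6.51.
Posterior ∝ θ^(−7) · θ^(−6) = θ^(−13) on θ ≥ max(3, 6.51) = 6.51.
This density is strictly decreasing in θ, so the posterior mode lies at the lower boundary of the support.

θ̂_MAP = 6.51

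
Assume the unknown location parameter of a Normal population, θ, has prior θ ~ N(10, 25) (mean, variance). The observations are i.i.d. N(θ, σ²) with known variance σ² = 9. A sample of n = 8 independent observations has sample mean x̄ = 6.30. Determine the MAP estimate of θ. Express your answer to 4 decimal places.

n = 8, x̄ = 6.30.
For a Normal prior and Normal likelihood with known variance, the posterior is Normal; its mode equals its mean, the precision-weighted average.
Prior precision 1/σ₀² = 1/25 = 0.04; data precision n/σ² = 8/9.
θ̂ = (0.04·10 + (8/9)·6.3) / (0.04 + 8/9) = 6/(209/225) = 1350/209 ≈ 6.4593.

θ̂_MAP = 6.4593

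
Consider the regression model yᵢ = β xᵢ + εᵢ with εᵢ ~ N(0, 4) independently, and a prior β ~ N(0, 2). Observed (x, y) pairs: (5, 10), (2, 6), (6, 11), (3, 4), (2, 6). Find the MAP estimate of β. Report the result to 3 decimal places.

β̂_MAP = 1.900

log p(β | y) = −Σ(yᵢ − βxᵢ)²/(2·4) − β²/(2·2) + const.
Setting the derivative to zero: Σxᵢ(yᵢ − βxᵢ)/4 − β/2 = 0, so β = Σxᵢyᵢ / (Σxᵢ² + σ²/τ²).
Σxᵢyᵢ = 5·10 + 2·6 + 6·11 + 3·4 + 2·6 = 152; Σxᵢ² = 78; σ²/τ² = 2.
β̂_MAP = 152 / (78 + 2) = 152/80 ≈ 1.900.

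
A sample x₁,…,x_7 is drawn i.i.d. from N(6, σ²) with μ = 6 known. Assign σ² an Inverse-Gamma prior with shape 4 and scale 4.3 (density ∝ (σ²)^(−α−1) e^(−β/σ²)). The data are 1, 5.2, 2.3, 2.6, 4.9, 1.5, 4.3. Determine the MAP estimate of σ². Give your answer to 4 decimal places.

Sum of squared deviations about the known mean: SS = (1−6)² + (5.2−6)² + (2.3−6)² + (2.6−6)² + (4.9−6)² + (1.5−6)² + (4.3−6)² = 75.24.
The Normal likelihood contributes (σ²)^(−n/2) exp(−SS/(2σ²)), so the posterior is Inverse-Gamma(α + n/2, β + SS/2) = Inverse-Gamma(7.5, 41.92).
The mode of Inverse-Gamma(a, b) is b/(a+1) = 41.92/8.5 ≈ 4.9318.

σ̂²_MAP = 4.9318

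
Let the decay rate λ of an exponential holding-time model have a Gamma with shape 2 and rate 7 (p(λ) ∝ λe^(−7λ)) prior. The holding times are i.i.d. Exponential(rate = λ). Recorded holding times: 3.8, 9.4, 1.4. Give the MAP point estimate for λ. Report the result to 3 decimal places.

λ̂_MAP = 0.185

The Exponential(rate=λ) likelihood is ∝ λ^n e^(−λΣtᵢ). Here n = 3 and Σtᵢ = 3.8 + 9.4 + 1.4 = 14.6.
Posterior ∝ λe^(−7λ) · λ^3e^(−14.6λ) = λ^4e^(−21.6λ), i.e. Gamma(5, 21.6).
Mode = (a−1)/b = 4/21.6 ≈ 0.185.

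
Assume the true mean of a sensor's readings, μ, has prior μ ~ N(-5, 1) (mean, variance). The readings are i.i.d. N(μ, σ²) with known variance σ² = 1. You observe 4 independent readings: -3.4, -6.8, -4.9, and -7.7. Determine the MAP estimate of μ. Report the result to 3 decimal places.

n = 4; x̄ = ((-3.4) + (-6.8) + (-4.9) + (-7.7))/4 = -22.8/4 = -5.7.
For a Normal prior and Normal likelihood with known variance, the posterior is Normal; its mode equals its mean, the precision-weighted average.
Prior precision 1/σ₀² = 1/1 = 1; data precision n/σ² = 4/1 = 4.
μ̂ = (1·(-5) + 4·(-5.7)) / (1 + 4) = (-27.8)/5 = -5.560.

μ̂_MAP = -5.560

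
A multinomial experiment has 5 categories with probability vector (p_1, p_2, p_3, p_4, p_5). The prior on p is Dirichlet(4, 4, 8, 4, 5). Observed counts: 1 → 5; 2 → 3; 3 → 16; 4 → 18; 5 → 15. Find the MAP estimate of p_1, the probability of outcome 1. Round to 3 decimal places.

MAP estimate: 0.104

The posterior is Dirichlet(αᵢ + nᵢ) = Dirichlet(9, 7, 24, 22, 20).
For a Dirichlet(a₁,…,a_K) with all aᵢ > 1, the mode has j-th component (aⱼ − 1)/(Σaᵢ − K).
Here Σaᵢ = 82 and K = 5, so p_1 = (9 − 1)/(82 − 5) = 8/77 ≈ 0.104.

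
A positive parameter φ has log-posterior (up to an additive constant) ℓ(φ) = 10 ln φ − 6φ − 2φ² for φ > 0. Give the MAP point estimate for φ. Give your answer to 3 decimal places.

ℓ'(φ) = 10/φ − 6 − 4φ. Setting this to zero and multiplying by φ: 4φ² + 6φ − 10 = 0.
φ = (−6 + √(6² + 4·4·10)) / (2·4) = (−6 + √196) / 8 = (−6 + 14)/8 = 1.
ℓ''(φ) = −10/φ² − 4 < 0, confirming a maximum.

φ̂_MAP = 1.000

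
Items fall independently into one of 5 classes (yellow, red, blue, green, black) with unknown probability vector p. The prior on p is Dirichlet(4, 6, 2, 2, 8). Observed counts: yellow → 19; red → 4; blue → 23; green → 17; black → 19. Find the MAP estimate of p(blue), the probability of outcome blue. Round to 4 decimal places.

MAP estimate of p(blue) = 0.2424

The posterior is Dirichlet(αᵢ + nᵢ) = Dirichlet(23, 10, 25, 19, 27).
For a Dirichlet(a₁,…,a_K) with all aᵢ > 1, the mode has j-th component (aⱼ − 1)/(Σaᵢ − K).
Here Σaᵢ = 104 and K = 5, so p(blue) = (25 − 1)/(104 − 5) = 24/99 ≈ 0.2424.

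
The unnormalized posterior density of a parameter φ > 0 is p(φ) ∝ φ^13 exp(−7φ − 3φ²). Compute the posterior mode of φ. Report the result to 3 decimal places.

φ̂_MAP = 1.000

ℓ'(φ) = 13/φ − 7 − 6φ. Setting this to zero and multiplying by φ: 6φ² + 7φ − 13 = 0.
φ = (−7 + √(7² + 4·6·13)) / (2·6) = (−7 + √361) / 12 = (−7 + 19)/12 = 1.
ℓ''(φ) = −13/φ² − 6 < 0, confirming a maximum.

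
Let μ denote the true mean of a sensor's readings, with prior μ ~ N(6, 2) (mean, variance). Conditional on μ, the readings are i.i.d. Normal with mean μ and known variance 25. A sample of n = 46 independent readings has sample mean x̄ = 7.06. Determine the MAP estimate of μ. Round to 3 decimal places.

n = 46, x̄ = 7.06.
For a Normal prior and Normal likelihood with known variance, the posterior is Normal; its mode equals its mean, the precision-weighted average.
Prior precision 1/σ₀² = 1/2 = 0.5; data precision n/σ² = 46/25 = 1.84.
μ̂ = (0.5·6 + 1.84·7.06) / (0.5 + 1.84) = 15.9904/2.34 = 19988/2925 ≈ 6.834.

μ̂_MAP = 6.834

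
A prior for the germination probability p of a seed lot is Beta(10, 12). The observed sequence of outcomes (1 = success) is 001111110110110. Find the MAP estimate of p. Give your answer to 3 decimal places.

Prior: Beta(10, 12).
Data: 10 successes in 15 trials (from the sequence). The binomial likelihood contributes p^10(1−p)^5, so the posterior is Beta(10+10, 12+5) = Beta(20, 17).
For Beta(a, b) with a, b > 1 the mode is (a−1)/(a+b−2) = 19/35 ≈ 0.543.

p̂_MAP = 0.543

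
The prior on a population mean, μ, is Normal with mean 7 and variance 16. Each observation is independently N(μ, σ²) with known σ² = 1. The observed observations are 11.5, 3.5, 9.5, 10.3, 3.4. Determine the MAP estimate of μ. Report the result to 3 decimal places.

μ̂_MAP = 7.632

n = 5; x̄ = (11.5 + 3.5 + 9.5 + 10.3 + 3.4)/5 = 38.2/5 = 7.64.
For a Normal prior and Normal likelihood with known variance, the posterior is Normal; its mode equals its mean, the precision-weighted average.
Prior precision 1/σ₀² = 1/16 = 0.0625; data precision n/σ² = 5/1 = 5.
μ̂ = (0.0625·7 + 5·7.64) / (0.0625 + 5) = 38.6375/5.0625 = 3091/405 ≈ 7.632.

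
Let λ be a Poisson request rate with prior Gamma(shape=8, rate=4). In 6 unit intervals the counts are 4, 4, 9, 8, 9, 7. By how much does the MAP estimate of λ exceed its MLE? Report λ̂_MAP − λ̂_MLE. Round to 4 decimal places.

Σxᵢ = 41. Posterior is Gamma(49, 10); MAP = (49−1)/10 = 48/10 ≈ 4.80000.
MLE = x̄ = 41/6 ≈ 6.83333.
Difference = 48/10 − 41/6 = -61/30 ≈ -2.0333.

MAP − MLE = -2.0333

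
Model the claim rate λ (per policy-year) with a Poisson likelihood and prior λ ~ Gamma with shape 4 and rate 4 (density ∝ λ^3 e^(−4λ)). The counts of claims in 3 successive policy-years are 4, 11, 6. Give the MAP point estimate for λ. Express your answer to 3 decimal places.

Σxᵢ = 4+11+6 = 21, with n = 3.
Posterior ∝ λ^3e^(−4λ) · λ^21e^(−3λ) = λ^24e^(−7λ), i.e. Gamma(shape=25, rate=7).
The mode of a Gamma(a, b) with a ≥ 1 (shape–rate) is (a−1)/b = 24/7 ≈ 3.429.

λ̂_MAP = 3.429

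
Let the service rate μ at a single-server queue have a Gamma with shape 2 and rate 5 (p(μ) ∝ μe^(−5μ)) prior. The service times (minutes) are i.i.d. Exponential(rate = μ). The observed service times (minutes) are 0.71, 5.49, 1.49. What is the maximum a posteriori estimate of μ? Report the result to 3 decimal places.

μ̂_MAP = 0.315

The Exponential(rate=μ) likelihood is ∝ μ^n e^(−μΣtᵢ). Here n = 3 and Σtᵢ = 0.71 + 5.49 + 1.49 = 7.69.
Posterior ∝ μe^(−5μ) · μ^3e^(−7.69μ) = μ^4e^(−12.69μ), i.e. Gamma(5, 12.69).
Mode = (a−1)/b = 4/12.69 ≈ 0.315.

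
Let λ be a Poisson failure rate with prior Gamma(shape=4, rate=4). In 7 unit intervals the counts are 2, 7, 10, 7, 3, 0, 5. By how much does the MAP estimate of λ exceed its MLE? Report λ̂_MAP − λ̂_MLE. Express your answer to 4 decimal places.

Σxᵢ = 34. Posterior is Gamma(38, 11); MAP = (38−1)/11 = 37/11 ≈ 3.36364.
MLE = x̄ = 34/7 ≈ 4.85714.
Difference = 37/11 − 34/7 = -115/77 ≈ -1.4935.

MAP − MLE = -1.4935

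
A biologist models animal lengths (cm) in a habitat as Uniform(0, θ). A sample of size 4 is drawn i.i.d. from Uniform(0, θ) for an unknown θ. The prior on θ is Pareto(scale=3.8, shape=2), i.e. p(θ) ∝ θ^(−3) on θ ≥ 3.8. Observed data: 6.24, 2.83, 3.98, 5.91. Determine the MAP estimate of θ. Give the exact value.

The Uniform(0, θ) likelihood is θ^(−n) for θ ≥ max(xᵢ), zero otherwise. Here max(xᵢ) = 6.24.
Posterior ∝ θ^(−3) · θ^(−4) = θ^(−7) on θ ≥ max(3.8, 6.24) = 6.24.
This density is strictly decreasing in θ, so the posterior mode lies at the lower boundary of the support.

θ̂_MAP = 6.24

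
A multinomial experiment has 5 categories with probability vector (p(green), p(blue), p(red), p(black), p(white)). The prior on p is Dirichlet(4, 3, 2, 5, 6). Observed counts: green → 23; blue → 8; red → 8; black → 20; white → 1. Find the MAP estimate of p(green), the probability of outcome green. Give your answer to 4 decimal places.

The posterior is Dirichlet(αᵢ + nᵢ) = Dirichlet(27, 11, 10, 25, 7).
For a Dirichlet(a₁,…,a_K) with all aᵢ > 1, the mode has j-th component (aⱼ − 1)/(Σaᵢ − K).
Here Σaᵢ = 80 and K = 5, so p(green) = (27 − 1)/(80 − 5) = 26/75 ≈ 0.3467.

MAP estimate of p(green) = 0.3467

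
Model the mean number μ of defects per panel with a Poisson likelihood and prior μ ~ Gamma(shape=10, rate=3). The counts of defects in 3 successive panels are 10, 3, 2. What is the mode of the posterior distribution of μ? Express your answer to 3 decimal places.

Σxᵢ = 10+3+2 = 15, with n = 3.
Posterior ∝ μ^9e^(−3μ) · μ^15e^(−3μ) = μ^24e^(−6μ), i.e. Gamma(shape=25, rate=6).
The mode of a Gamma(a, b) with a ≥ 1 (shape–rate) is (a−1)/b = 24/6 ≈ 4.000.

μ̂_MAP = 4.000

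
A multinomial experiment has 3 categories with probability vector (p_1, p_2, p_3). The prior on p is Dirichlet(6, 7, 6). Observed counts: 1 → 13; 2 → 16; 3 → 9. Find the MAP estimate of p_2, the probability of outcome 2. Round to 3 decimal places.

MAP estimate: 0.407

The posterior is Dirichlet(αᵢ + nᵢ) = Dirichlet(19, 23, 15).
For a Dirichlet(a₁,…,a_K) with all aᵢ > 1, the mode has j-th component (aⱼ − 1)/(Σaᵢ − K).
Here Σaᵢ = 57 and K = 3, so p_2 = (23 − 1)/(57 − 3) = 22/54 ≈ 0.407.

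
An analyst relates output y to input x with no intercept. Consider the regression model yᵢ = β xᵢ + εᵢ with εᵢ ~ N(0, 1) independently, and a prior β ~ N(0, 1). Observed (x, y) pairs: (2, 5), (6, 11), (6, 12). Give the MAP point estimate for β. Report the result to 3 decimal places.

log p(β | y) = −Σ(yᵢ − βxᵢ)²/(2·1) − β²/(2·1) + const.
Setting the derivative to zero: Σxᵢ(yᵢ − βxᵢ)/1 − β/1 = 0, so β = Σxᵢyᵢ / (Σxᵢ² + σ²/τ²).
Σxᵢyᵢ = 2·5 + 6·11 + 6·12 = 148; Σxᵢ² = 76; σ²/τ² = 1.
β̂_MAP = 148 / (76 + 1) = 148/77 ≈ 1.922.

β̂_MAP = 1.922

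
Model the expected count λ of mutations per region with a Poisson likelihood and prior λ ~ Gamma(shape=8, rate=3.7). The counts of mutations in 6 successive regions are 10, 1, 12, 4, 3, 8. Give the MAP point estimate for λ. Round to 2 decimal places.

λ̂_MAP = 4.64

Σxᵢ = 10+1+12+4+3+8 = 38, with n = 6.
Posterior ∝ λ^7e^(−3.7λ) · λ^38e^(−6λ) = λ^45e^(−9.7λ), i.e. Gamma(shape=46, rate=9.7).
The mode of a Gamma(a, b) with a ≥ 1 (shape–rate) is (a−1)/b = 45/9.7 ≈ 4.64.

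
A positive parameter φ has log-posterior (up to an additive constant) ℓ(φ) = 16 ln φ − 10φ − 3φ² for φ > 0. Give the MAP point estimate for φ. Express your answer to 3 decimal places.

φ̂_MAP = 1.000

ℓ'(φ) = 16/φ − 10 − 6φ. Setting this to zero and multiplying by φ: 6φ² + 10φ − 16 = 0.
φ = (−10 + √(10² + 4·6·16)) / (2·6) = (−10 + √484) / 12 = (−10 + 22)/12 = 1.
ℓ''(φ) = −16/φ² − 6 < 0, confirming a maximum.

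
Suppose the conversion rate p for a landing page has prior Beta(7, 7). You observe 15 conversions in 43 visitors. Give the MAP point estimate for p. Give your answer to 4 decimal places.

Prior: Beta(7, 7).
Data: 15 successes in 43 trials. The binomial likelihood contributes p^15(1−p)^28, so the posterior is Beta(7+15, 7+28) = Beta(22, 35).
For Beta(a, b) with a, b > 1 the mode is (a−1)/(a+b−2) = 21/55 ≈ 0.3818.

p̂_MAP = 0.3818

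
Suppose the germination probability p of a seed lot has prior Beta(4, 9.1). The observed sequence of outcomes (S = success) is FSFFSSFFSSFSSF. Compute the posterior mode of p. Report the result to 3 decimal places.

Prior: Beta(4, 9.1).
Data: 7 successes in 14 trials (from the sequence). The binomial likelihood contributes p^7(1−p)^7, so the posterior is Beta(4+7, 9.1+7) = Beta(11, 16.1).
For Beta(a, b) with a, b > 1 the mode is (a−1)/(a+b−2) = 10/25.1 ≈ 0.398.

p̂_MAP = 0.398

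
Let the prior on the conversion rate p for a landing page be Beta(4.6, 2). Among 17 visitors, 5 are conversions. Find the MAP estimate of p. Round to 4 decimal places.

Prior: Beta(4.6, 2).
Data: 5 successes in 17 trials. The binomial likelihood contributes p^5(1−p)^12, so the posterior is Beta(4.6+5, 2+12) = Beta(9.6, 14).
For Beta(a, b) with a, b > 1 the mode is (a−1)/(a+b−2) = 8.6/21.6 ≈ 0.3981.

p̂_MAP = 0.3981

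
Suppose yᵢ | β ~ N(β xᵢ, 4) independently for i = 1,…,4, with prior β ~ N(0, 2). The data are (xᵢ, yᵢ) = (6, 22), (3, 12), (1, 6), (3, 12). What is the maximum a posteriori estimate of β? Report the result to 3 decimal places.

log p(β | y) = −Σ(yᵢ − βxᵢ)²/(2·4) − β²/(2·2) + const.
Setting the derivative to zero: Σxᵢ(yᵢ − βxᵢ)/4 − β/2 = 0, so β = Σxᵢyᵢ / (Σxᵢ² + σ²/τ²).
Σxᵢyᵢ = 6·22 + 3·12 + 1·6 + 3·12 = 210; Σxᵢ² = 55; σ²/τ² = 2.
β̂_MAP = 210 / (55 + 2) = 210/57 ≈ 3.684.

β̂_MAP = 3.684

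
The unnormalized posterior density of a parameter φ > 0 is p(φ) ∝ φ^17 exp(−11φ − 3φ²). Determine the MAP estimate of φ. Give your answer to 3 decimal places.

φ̂_MAP = 1.000

ℓ'(φ) = 17/φ − 11 − 6φ. Setting this to zero and multiplying by φ: 6φ² + 11φ − 17 = 0.
φ = (−11 + √(11² + 4·6·17)) / (2·6) = (−11 + √529) / 12 = (−11 + 23)/12 = 1.
ℓ''(φ) = −17/φ² − 6 < 0, confirming a maximum.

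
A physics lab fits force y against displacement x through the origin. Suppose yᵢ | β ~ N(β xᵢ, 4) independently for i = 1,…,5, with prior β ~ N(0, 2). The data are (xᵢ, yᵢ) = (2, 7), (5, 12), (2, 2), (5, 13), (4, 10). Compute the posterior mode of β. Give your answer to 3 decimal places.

β̂_MAP = 2.408

log p(β | y) = −Σ(yᵢ − βxᵢ)²/(2·4) − β²/(2·2) + const.
Setting the derivative to zero: Σxᵢ(yᵢ − βxᵢ)/4 − β/2 = 0, so β = Σxᵢyᵢ / (Σxᵢ² + σ²/τ²).
Σxᵢyᵢ = 2·7 + 5·12 + 2·2 + 5·13 + 4·10 = 183; Σxᵢ² = 74; σ²/τ² = 2.
β̂_MAP = 183 / (74 + 2) = 183/76 ≈ 2.408.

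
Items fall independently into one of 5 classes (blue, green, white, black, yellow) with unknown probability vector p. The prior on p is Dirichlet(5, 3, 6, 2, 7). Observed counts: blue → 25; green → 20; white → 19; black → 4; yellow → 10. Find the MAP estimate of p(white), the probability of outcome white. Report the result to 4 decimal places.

MAP estimate of p(white) = 0.2500

The posterior is Dirichlet(αᵢ + nᵢ) = Dirichlet(30, 23, 25, 6, 17).
For a Dirichlet(a₁,…,a_K) with all aᵢ > 1, the mode has j-th component (aⱼ − 1)/(Σaᵢ − K).
Here Σaᵢ = 101 and K = 5, so p(white) = (25 − 1)/(101 − 5) = 24/96 ≈ 0.2500.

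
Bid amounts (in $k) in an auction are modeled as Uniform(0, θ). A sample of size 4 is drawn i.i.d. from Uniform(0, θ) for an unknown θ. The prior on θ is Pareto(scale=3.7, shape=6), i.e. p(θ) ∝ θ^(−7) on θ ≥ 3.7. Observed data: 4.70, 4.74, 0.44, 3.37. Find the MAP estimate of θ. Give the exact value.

The Uniform(0, θ) likelihood is θ^(−n) for θ ≥ max(xᵢ), zero otherwise. Here max(xᵢ) = 4.74.
Posterior ∝ θ^(−7) · θ^(−4) = θ^(−11) on θ ≥ max(3.7, 4.74) = 4.74.
This density is strictly decreasing in θ, so the posterior mode lies at the lower boundary of the support.

θ̂_MAP = 4.74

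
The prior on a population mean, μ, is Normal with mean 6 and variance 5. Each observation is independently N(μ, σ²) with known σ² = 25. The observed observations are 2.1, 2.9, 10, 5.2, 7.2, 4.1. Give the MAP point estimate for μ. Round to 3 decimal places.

μ̂_MAP = 5.591

n = 6; x̄ = (2.1 + 2.9 + 10 + 5.2 + 7.2 + 4.1)/6 = 31.5/6 = 5.25.
For a Normal prior and Normal likelihood with known variance, the posterior is Normal; its mode equals its mean, the precision-weighted average.
Prior precision 1/σ₀² = 1/5 = 0.2; data precision n/σ² = 6/25 = 0.24.
μ̂ = (0.2·6 + 0.24·5.25) / (0.2 + 0.24) = 2.46/0.44 = 123/22 ≈ 5.591.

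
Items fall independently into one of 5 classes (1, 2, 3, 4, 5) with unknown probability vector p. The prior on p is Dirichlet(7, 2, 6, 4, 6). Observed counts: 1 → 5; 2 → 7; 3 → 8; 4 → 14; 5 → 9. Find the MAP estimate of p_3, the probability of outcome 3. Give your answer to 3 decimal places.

The posterior is Dirichlet(αᵢ + nᵢ) = Dirichlet(12, 9, 14, 18, 15).
For a Dirichlet(a₁,…,a_K) with all aᵢ > 1, the mode has j-th component (aⱼ − 1)/(Σaᵢ − K).
Here Σaᵢ = 68 and K = 5, so p_3 = (14 − 1)/(68 − 5) = 13/63 ≈ 0.206.

MAP estimate: 0.206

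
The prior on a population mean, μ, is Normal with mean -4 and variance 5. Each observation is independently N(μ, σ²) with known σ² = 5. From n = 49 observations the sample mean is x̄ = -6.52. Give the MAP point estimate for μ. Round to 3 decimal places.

n = 49, x̄ = -6.52.
For a Normal prior and Normal likelihood with known variance, the posterior is Normal; its mode equals its mean, the precision-weighted average.
Prior precision 1/σ₀² = 1/5 = 0.2; data precision n/σ² = 49/5 = 9.8.
μ̂ = (0.2·(-4) + 9.8·(-6.52)) / (0.2 + 9.8) = (-64.696)/10 = -6.4696 ≈ -6.470.

μ̂_MAP = -6.470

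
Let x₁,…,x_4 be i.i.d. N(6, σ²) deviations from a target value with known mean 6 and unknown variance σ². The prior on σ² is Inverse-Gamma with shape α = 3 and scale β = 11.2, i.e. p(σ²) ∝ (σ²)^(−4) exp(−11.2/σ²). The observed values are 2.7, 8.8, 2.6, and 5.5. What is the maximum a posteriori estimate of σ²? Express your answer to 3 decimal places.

Sum of squared deviations about the known mean: SS = (2.7−6)² + (8.8−6)² + (2.6−6)² + (5.5−6)² = 30.54.
The Normal likelihood contributes (σ²)^(−n/2) exp(−SS/(2σ²)), so the posterior is Inverse-Gamma(α + n/2, β + SS/2) = Inverse-Gamma(5, 26.47).
The mode of Inverse-Gamma(a, b) is b/(a+1) = 26.47/6 ≈ 4.412.

σ̂²_MAP = 4.412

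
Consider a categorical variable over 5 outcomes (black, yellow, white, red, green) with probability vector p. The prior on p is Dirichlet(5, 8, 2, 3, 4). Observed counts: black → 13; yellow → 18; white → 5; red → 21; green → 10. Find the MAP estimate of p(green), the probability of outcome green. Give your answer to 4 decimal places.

The posterior is Dirichlet(αᵢ + nᵢ) = Dirichlet(18, 26, 7, 24, 14).
For a Dirichlet(a₁,…,a_K) with all aᵢ > 1, the mode has j-th component (aⱼ − 1)/(Σaᵢ − K).
Here Σaᵢ = 89 and K = 5, so p(green) = (14 − 1)/(89 − 5) = 13/84 ≈ 0.1548.

MAP estimate of p(green) = 0.1548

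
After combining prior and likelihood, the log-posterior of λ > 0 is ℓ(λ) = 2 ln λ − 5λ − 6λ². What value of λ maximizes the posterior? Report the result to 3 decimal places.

ℓ'(λ) = 2/λ − 5 − 12λ. Setting this to zero and multiplying by λ: 12λ² + 5λ − 2 = 0.
λ = (−5 + √(5² + 4·12·2)) / (2·12) = (−5 + √121) / 24 = (−5 + 11)/24 = 1/4.
ℓ''(λ) = −2/λ² − 12 < 0, confirming a maximum.

λ̂_MAP = 0.250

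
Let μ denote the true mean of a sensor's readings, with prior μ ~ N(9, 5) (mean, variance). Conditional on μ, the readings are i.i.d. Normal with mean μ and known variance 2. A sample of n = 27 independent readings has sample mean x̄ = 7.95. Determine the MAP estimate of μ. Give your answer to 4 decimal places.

μ̂_MAP = 7.9653

n = 27, x̄ = 7.95.
For a Normal prior and Normal likelihood with known variance, the posterior is Normal; its mode equals its mean, the precision-weighted average.
Prior precision 1/σ₀² = 1/5 = 0.2; data precision n/σ² = 27/2 = 13.5.
μ̂ = (0.2·9 + 13.5·7.95) / (0.2 + 13.5) = 109.125/13.7 = 4365/548 ≈ 7.9653.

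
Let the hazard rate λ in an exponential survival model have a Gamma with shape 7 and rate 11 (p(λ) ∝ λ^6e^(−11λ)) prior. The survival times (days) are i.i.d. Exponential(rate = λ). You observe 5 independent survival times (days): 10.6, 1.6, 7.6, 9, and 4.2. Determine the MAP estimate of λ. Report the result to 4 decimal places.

The Exponential(rate=λ) likelihood is ∝ λ^n e^(−λΣtᵢ). Here n = 5 and Σtᵢ = 10.6 + 1.6 + 7.6 + 9 + 4.2 = 33.
Posterior ∝ λ^6e^(−11λ) · λ^5e^(−33λ) = λ^11e^(−44λ), i.e. Gamma(12, 44).
Mode = (a−1)/b = 11/44 ≈ 0.2500.

λ̂_MAP = 0.2500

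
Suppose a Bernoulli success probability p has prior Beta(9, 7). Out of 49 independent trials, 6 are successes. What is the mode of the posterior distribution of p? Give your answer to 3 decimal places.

p̂_MAP = 0.222

Prior: Beta(9, 7).
Data: 6 successes in 49 trials. The binomial likelihood contributes p^6(1−p)^43, so the posterior is Beta(9+6, 7+43) = Beta(15, 50).
For Beta(a, b) with a, b > 1 the mode is (a−1)/(a+b−2) = 14/63 ≈ 0.222.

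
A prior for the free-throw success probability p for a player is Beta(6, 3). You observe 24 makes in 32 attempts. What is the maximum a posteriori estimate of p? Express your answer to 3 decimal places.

Prior: Beta(6, 3).
Data: 24 successes in 32 trials. The binomial likelihood contributes p^24(1−p)^8, so the posterior is Beta(6+24, 3+8) = Beta(30, 11).
For Beta(a, b) with a, b > 1 the mode is (a−1)/(a+b−2) = 29/39 ≈ 0.744.

p̂_MAP = 0.744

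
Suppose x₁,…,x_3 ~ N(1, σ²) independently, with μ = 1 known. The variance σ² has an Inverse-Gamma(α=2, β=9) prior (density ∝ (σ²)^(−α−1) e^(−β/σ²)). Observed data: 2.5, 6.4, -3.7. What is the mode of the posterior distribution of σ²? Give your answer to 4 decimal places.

σ̂²_MAP = 7.9444

Sum of squared deviations about the known mean: SS = (2.5−1)² + (6.4−1)² + (-3.7−1)² = 53.5.
The Normal likelihood contributes (σ²)^(−n/2) exp(−SS/(2σ²)), so the posterior is Inverse-Gamma(α + n/2, β + SS/2) = Inverse-Gamma(3.5, 35.75).
The mode of Inverse-Gamma(a, b) is b/(a+1) = 35.75/4.5 ≈ 7.9444.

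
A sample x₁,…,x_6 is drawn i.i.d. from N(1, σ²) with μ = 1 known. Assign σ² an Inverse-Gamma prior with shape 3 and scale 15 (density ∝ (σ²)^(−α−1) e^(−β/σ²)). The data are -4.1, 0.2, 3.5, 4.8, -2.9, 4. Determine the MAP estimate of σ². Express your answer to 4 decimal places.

σ̂²_MAP = 7.2536

Sum of squared deviations about the known mean: SS = (-4.1−1)² + (0.2−1)² + (3.5−1)² + (4.8−1)² + (-2.9−1)² + (4−1)² = 71.55.
The Normal likelihood contributes (σ²)^(−n/2) exp(−SS/(2σ²)), so the posterior is Inverse-Gamma(α + n/2, β + SS/2) = Inverse-Gamma(6, 50.775).
The mode of Inverse-Gamma(a, b) is b/(a+1) = 50.775/7 ≈ 7.2536.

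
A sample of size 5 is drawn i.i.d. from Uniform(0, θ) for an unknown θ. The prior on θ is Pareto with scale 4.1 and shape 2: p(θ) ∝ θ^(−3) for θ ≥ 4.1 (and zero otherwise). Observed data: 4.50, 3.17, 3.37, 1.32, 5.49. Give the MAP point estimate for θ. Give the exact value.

The Uniform(0, θ) likelihood is θ^(−n) for θ ≥ max(xᵢ), zero otherwise. Here max(xᵢ) = 5.49.
Posterior ∝ θ^(−3) · θ^(−5) = θ^(−8) on θ ≥ max(4.1, 5.49) = 5.49.
This density is strictly decreasing in θ, so the posterior mode lies at the lower boundary of the support.

θ̂_MAP = 5.49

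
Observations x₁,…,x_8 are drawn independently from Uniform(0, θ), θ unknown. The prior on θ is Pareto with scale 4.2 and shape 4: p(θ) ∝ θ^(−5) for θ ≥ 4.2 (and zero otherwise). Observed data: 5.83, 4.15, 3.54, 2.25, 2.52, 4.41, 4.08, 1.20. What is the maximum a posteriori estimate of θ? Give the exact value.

θ̂_MAP = 5.83

The Uniform(0, θ) likelihood is θ^(−n) for θ ≥ max(xᵢ), zero otherwise. Here max(xᵢ) = 5.83.
Posterior ∝ θ^(−5) · θ^(−8) = θ^(−13) on θ ≥ max(4.2, 5.83) = 5.83.
This density is strictly decreasing in θ, so the posterior mode lies at the lower boundary of the support.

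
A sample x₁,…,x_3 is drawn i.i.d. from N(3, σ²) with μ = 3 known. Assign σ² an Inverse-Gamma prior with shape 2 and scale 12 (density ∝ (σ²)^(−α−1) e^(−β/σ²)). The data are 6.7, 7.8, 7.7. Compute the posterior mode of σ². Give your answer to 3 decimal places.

Sum of squared deviations about the known mean: SS = (6.7−3)² + (7.8−3)² + (7.7−3)² = 58.82.
The Normal likelihood contributes (σ²)^(−n/2) exp(−SS/(2σ²)), so the posterior is Inverse-Gamma(α + n/2, β + SS/2) = Inverse-Gamma(3.5, 41.41).
The mode of Inverse-Gamma(a, b) is b/(a+1) = 41.41/4.5 ≈ 9.202.

σ̂²_MAP = 9.202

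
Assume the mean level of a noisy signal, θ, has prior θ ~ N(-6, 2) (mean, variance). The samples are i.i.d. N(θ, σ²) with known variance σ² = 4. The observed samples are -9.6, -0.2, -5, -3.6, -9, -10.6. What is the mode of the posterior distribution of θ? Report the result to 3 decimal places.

n = 6; x̄ = ((-9.6) + (-0.2) + (-5) + (-3.6) + (-9) + (-10.6))/6 = -38/6 = -19/3 ≈ -6.3333.
For a Normal prior and Normal likelihood with known variance, the posterior is Normal; its mode equals its mean, the precision-weighted average.
Prior precision 1/σ₀² = 1/2 = 0.5; data precision n/σ² = 6/4 = 1.5.
θ̂ = (0.5·(-6) + 1.5·(-19/3)) / (0.5 + 1.5) = (-12.5)/2 = -6.250.

θ̂_MAP = -6.250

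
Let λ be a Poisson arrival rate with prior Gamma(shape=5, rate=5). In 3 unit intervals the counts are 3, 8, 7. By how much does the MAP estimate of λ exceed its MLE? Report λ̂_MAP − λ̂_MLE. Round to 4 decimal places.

MAP − MLE = -3.2500

Σxᵢ = 18. Posterior is Gamma(23, 8); MAP = (23−1)/8 = 22/8 ≈ 2.75000.
MLE = x̄ = 18/3 ≈ 6.00000.
Difference = 22/8 − 18/3 = -13/4 ≈ -3.2500.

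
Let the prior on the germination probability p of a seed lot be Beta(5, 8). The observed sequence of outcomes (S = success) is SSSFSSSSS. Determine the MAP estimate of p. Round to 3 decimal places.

Prior: Beta(5, 8).
Data: 8 successes in 9 trials (from the sequence). The binomial likelihood contributes p^8(1−p)^1, so the posterior is Beta(5+8, 8+1) = Beta(13, 9).
For Beta(a, b) with a, b > 1 the mode is (a−1)/(a+b−2) = 12/20 ≈ 0.600.

p̂_MAP = 0.600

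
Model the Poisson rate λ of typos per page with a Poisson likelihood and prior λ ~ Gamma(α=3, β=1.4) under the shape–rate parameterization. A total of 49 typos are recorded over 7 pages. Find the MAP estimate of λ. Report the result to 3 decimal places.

Σxᵢ = 49, n = 7.
Posterior ∝ λ^2e^(−1.4λ) · λ^49e^(−7λ) = λ^51e^(−8.4λ), i.e. Gamma(shape=52, rate=8.4).
The mode of a Gamma(a, b) with a ≥ 1 (shape–rate) is (a−1)/b = 51/8.4 ≈ 6.071.

λ̂_MAP = 6.071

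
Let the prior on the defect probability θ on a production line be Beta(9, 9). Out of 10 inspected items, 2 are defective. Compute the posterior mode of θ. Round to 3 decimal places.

θ̂_MAP = 0.385

Prior: Beta(9, 9).
Data: 2 successes in 10 trials. The binomial likelihood contributes θ^2(1−θ)^8, so the posterior is Beta(9+2, 9+8) = Beta(11, 17).
For Beta(a, b) with a, b > 1 the mode is (a−1)/(a+b−2) = 10/26 ≈ 0.385.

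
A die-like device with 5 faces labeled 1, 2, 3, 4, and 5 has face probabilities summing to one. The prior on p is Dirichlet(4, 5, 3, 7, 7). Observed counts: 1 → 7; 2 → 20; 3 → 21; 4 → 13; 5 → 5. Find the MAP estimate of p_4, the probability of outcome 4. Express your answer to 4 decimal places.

The posterior is Dirichlet(αᵢ + nᵢ) = Dirichlet(11, 25, 24, 20, 12).
For a Dirichlet(a₁,…,a_K) with all aᵢ > 1, the mode has j-th component (aⱼ − 1)/(Σaᵢ − K).
Here Σaᵢ = 92 and K = 5, so p_4 = (20 − 1)/(92 − 5) = 19/87 ≈ 0.2184.

MAP estimate: 0.2184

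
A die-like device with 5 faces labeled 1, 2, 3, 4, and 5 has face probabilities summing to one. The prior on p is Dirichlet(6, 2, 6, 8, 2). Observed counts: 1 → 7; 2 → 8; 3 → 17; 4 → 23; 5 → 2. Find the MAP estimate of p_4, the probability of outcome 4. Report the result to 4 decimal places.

The posterior is Dirichlet(αᵢ + nᵢ) = Dirichlet(13, 10, 23, 31, 4).
For a Dirichlet(a₁,…,a_K) with all aᵢ > 1, the mode has j-th component (aⱼ − 1)/(Σaᵢ − K).
Here Σaᵢ = 81 and K = 5, so p_4 = (31 − 1)/(81 − 5) = 30/76 ≈ 0.3947.

MAP estimate: 0.3947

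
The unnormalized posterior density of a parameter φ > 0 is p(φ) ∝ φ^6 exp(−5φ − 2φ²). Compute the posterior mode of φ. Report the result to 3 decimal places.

ℓ'(φ) = 6/φ − 5 − 4φ. Setting this to zero and multiplying by φ: 4φ² + 5φ − 6 = 0.
φ = (−5 + √(5² + 4·4·6)) / (2·4) = (−5 + √121) / 8 = (−5 + 11)/8 = 3/4.
ℓ''(φ) = −6/φ² − 4 < 0, confirming a maximum.

φ̂_MAP = 0.750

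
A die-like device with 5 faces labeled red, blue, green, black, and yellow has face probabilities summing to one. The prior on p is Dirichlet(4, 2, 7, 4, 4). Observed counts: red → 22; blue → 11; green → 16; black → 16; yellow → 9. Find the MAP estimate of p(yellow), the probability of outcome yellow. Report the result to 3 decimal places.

The posterior is Dirichlet(αᵢ + nᵢ) = Dirichlet(26, 13, 23, 20, 13).
For a Dirichlet(a₁,…,a_K) with all aᵢ > 1, the mode has j-th component (aⱼ − 1)/(Σaᵢ − K).
Here Σaᵢ = 95 and K = 5, so p(yellow) = (13 − 1)/(95 − 5) = 12/90 ≈ 0.133.

MAP estimate of p(yellow) = 0.133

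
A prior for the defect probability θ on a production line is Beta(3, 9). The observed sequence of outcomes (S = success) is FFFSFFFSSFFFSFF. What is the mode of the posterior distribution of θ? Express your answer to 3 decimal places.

θ̂_MAP = 0.240

Prior: Beta(3, 9).
Data: 4 successes in 15 trials (from the sequence). The binomial likelihood contributes θ^4(1−θ)^11, so the posterior is Beta(3+4, 9+11) = Beta(7, 20).
For Beta(a, b) with a, b > 1 the mode is (a−1)/(a+b−2) = 6/25 ≈ 0.240.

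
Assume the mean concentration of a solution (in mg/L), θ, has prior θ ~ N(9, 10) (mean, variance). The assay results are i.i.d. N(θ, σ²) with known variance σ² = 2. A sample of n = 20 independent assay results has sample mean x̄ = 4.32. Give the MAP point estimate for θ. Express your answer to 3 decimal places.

n = 20, x̄ = 4.32.
For a Normal prior and Normal likelihood with known variance, the posterior is Normal; its mode equals its mean, the precision-weighted average.
Prior precision 1/σ₀² = 1/10 = 0.1; data precision n/σ² = 20/2 = 10.
θ̂ = (0.1·9 + 10·4.32) / (0.1 + 10) = 44.1/10.1 = 441/101 ≈ 4.366.

θ̂_MAP = 4.366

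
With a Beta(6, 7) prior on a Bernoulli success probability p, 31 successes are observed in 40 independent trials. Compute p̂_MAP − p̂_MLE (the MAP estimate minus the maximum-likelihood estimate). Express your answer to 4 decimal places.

MAP − MLE = -0.0691

Posterior is Beta(37, 16); MAP = (37−1)/(53−2) = 36/51 ≈ 0.70588.
MLE ignores the prior: p̂_MLE = k/n = 31/40 ≈ 0.77500.
Difference = 36/51 − 31/40 = -47/680 ≈ -0.0691.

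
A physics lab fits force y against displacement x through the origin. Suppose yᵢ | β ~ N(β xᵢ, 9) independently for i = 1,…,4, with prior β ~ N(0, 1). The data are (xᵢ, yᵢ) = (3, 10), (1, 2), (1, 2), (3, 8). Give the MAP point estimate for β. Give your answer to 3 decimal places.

log p(β | y) = −Σ(yᵢ − βxᵢ)²/(2·9) − β²/(2·1) + const.
Setting the derivative to zero: Σxᵢ(yᵢ − βxᵢ)/9 − β/1 = 0, so β = Σxᵢyᵢ / (Σxᵢ² + σ²/τ²).
Σxᵢyᵢ = 3·10 + 1·2 + 1·2 + 3·8 = 58; Σxᵢ² = 20; σ²/τ² = 9.
β̂_MAP = 58 / (20 + 9) = 58/29 ≈ 2.000.

β̂_MAP = 2.000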